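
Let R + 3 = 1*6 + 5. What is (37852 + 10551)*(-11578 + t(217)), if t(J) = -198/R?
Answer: -2246431633/4 ≈ -5.6161e+8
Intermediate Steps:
R = 8 (R = -3 + (1*6 + 5) = -3 + (6 + 5) = -3 + 11 = 8)
t(J) = -99/4 (t(J) = -198/8 = -198*⅛ = -99/4)
(37852 + 10551)*(-11578 + t(217)) = (37852 + 10551)*(-11578 - 99/4) = 48403*(-46411/4) = -2246431633/4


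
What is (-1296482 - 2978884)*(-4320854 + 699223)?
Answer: 15483798041946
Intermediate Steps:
(-1296482 - 2978884)*(-4320854 + 699223) = -4275366*(-3621631) = 15483798041946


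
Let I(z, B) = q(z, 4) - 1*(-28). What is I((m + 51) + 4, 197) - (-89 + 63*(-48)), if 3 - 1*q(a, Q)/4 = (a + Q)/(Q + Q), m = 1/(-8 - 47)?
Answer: 171793/55 ≈ 3123.5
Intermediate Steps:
m = -1/55 (m = 1/(-55) = -1/55 ≈ -0.018182)
q(a, Q) = 12 - 2*(Q + a)/Q (q(a, Q) = 12 - 4*(a + Q)/(Q + Q) = 12 - 4*(Q + a)/(2*Q) = 12 - 4*(Q + a)*1/(2*Q) = 12 - 2*(Q + a)/Q)
I(z, B) = 38 - z/2 (I(z, B) = (10 - 2*z/4) - 1*(-28) = (10 - 2*z*¼) + 28 = (10 - z/2) + 28 = 38 - z/2)
I((m + 51) + 4, 197) - (-89 + 63*(-48)) = (38 - ((-1/55 + 51) + 4)/2) - (-89 + 63*(-48)) = (38 - (2804/55 + 4)/2) - (-89 - 3024) = (38 - ½*3024/55) - 1*(-3113) = (38 - 1512/55) + 3113 = 578/55 + 3113 = 171793/55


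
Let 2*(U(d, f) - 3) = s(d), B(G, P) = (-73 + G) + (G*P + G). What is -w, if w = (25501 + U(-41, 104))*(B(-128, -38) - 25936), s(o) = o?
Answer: 1090744767/2 ≈ 5.4537e+8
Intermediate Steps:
B(G, P) = -73 + 2*G + G*P (B(G, P) = (-73 + G) + (G + G*P) = -73 + 2*G + G*P)
U(d, f) = 3 + d/2
w = -1090744767/2 (w = (25501 + (3 + (½)*(-41)))*((-73 + 2*(-128) - 128*(-38)) - 25936) = (25501 + (3 - 41/2))*((-73 - 256 + 4864) - 25936) = (25501 - 35/2)*(4535 - 25936) = (50967/2)*(-21401) = -1090744767/2 ≈ -5.4537e+8)
-w = -1*(-1090744767/2) = 1090744767/2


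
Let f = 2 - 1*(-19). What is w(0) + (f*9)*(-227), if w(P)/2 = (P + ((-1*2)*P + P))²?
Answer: -42903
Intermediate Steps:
f = 21 (f = 2 + 19 = 21)
w(P) = 0 (w(P) = 2*(P + ((-1*2)*P + P))² = 2*(P + (-2*P + P))² = 2*(P - P)² = 2*0² = 2*0 = 0)
w(0) + (f*9)*(-227) = 0 + (21*9)*(-227) = 0 + 189*(-227) = 0 - 42903 = -42903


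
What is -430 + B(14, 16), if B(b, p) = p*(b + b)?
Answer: 18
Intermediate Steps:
B(b, p) = 2*b*p (B(b, p) = p*(2*b) = 2*b*p)
-430 + B(14, 16) = -430 + 2*14*16 = -430 + 448 = 18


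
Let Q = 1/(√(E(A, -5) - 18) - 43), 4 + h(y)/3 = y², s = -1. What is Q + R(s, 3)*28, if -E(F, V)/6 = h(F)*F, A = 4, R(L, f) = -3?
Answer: -229447/2731 - 21*I*√2/2731 ≈ -84.016 - 0.010875*I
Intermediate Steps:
h(y) = -12 + 3*y²
E(F, V) = -6*F*(-12 + 3*F²) (E(F, V) = -6*(-12 + 3*F²)*F = -6*F*(-12 + 3*F²))
Q = 1/(-43 + 21*I*√2) (Q = 1/(√(18*4*(4 - 1*4²) - 18) - 43) = 1/(√(18*4*(4 - 1*16) - 18) - 43) = 1/(√(18*4*(4 - 16) - 18) - 43) = 1/(√(18*4*(-12) - 18) - 43) = 1/(√(-864 - 18) - 43) = 1/(√(-882) - 43) = 1/(21*I*√2 - 43) = 1/(-43 + 21*I*√2) ≈ -0.015745 - 0.010875*I)
Q + R(s, 3)*28 = (-43/2731 - 21*I*√2/2731) - 3*28 = (-43/2731 - 21*I*√2/2731) - 84 = -229447/2731 - 21*I*√2/2731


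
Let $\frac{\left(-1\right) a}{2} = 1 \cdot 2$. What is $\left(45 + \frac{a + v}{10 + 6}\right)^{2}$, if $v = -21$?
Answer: $\frac{483025}{256} \approx 1886.8$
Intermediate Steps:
$a = -4$ ($a = - 2 \cdot 1 \cdot 2 = \left(-2\right) 2 = -4$)
$\left(45 + \frac{a + v}{10 + 6}\right)^{2} = \left(45 + \frac{-4 - 21}{10 + 6}\right)^{2} = \left(45 - \frac{25}{16}\right)^{2} = \left(\frac{695}{16}\right)^{2} = \frac{483025}{256}$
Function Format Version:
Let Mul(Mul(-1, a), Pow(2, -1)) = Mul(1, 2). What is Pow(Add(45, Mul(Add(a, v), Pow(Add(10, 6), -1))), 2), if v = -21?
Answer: Rational(483025, 256) ≈ 1886.8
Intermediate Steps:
a = -4 (a = Mul(-2, Mul(1, 2)) = Mul(-2, 2) = -4)
Pow(Add(45, Mul(Add(a, v), Pow(Add(10, 6), -1))), 2) = Pow(Add(45, Mul(Add(-4, -21), Pow(Add(10, 6), -1))), 2) = Pow(Add(45, Mul(-25, Pow(16, -1))), 2) = Pow(Add(45, Mul(-25, Rational(1, 16))), 2) = Pow(Add(45, Rational(-25, 16)), 2) = Pow(Rational(695, 16), 2) = Rational(483025, 256)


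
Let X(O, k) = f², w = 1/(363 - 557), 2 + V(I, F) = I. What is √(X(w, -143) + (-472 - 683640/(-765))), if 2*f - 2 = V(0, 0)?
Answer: 32*√119/17 ≈ 20.534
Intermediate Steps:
V(I, F) = -2 + I
w = -1/194 (w = 1/(-194) = -1/194 ≈ -0.0051546)
f = 0 (f = 1 + (-2 + 0)/2 = 1 + (½)*(-2) = 1 - 1 = 0)
X(O, k) = 0 (X(O, k) = 0² = 0)
√(X(w, -143) + (-472 - 683640/(-765))) = √(0 + (-472 - 683640/(-765))) = √(0 + (-472 - 683640*(-1)/765)) = √(0 + (-472 - 810*(-844/765))) = √(0 + (-472 + 15192/17)) = √(0 + 7168/17) = √(7168/17) = 32*√119/17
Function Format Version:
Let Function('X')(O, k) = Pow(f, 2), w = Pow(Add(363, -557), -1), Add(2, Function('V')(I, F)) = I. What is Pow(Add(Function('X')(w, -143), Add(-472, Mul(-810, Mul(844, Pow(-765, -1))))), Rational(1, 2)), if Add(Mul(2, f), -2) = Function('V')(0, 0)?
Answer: Mul(Rational(32, 17), Pow(119, Rational(1, 2))) ≈ 20.534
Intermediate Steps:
Function('V')(I, F) = Add(-2, I)
w = Rational(-1, 194) (w = Pow(-194, -1) = Rational(-1, 194) ≈ -0.0051546)
f = 0 (f = Add(1, Mul(Rational(1, 2), Add(-2, 0))) = Add(1, Mul(Rational(1, 2), -2)) = Add(1, -1) = 0)
Function('X')(O, k) = 0 (Function('X')(O, k) = Pow(0, 2) = 0)
Pow(Add(Function('X')(w, -143), Add(-472, Mul(-810, Mul(844, Pow(-765, -1))))), Rational(1, 2)) = Pow(Add(0, Add(-472, Mul(-810, Mul(844, Pow(-765, -1))))), Rational(1, 2)) = Pow(Add(0, Add(-472, Mul(-810, Mul(844, Rational(-1, 765))))), Rational(1, 2)) = Pow(Add(0, Add(-472, Mul(-810, Rational(-844, 765)))), Rational(1, 2)) = Pow(Add(0, Add(-472, Rational(15192, 17))), Rational(1, 2)) = Pow(Add(0, Rational(7168, 17)), Rational(1, 2)) = Pow(Rational(7168, 17), Rational(1, 2)) = Mul(Rational(32, 17), Pow(119, Rational(1, 2)))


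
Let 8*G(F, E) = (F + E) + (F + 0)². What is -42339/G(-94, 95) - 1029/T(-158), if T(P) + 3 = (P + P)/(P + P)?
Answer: 8415849/17674 ≈ 476.17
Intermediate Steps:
T(P) = -2 (T(P) = -3 + (P + P)/(P + P) = -3 + (2*P)/((2*P)) = -3 + (2*P)*(1/(2*P)) = -3 + 1 = -2)
G(F, E) = E/8 + F/8 + F²/8 (G(F, E) = ((F + E) + (F + 0)²)/8 = ((E + F) + F²)/8 = (E + F + F²)/8 = E/8 + F/8 + F²/8)
-42339/G(-94, 95) - 1029/T(-158) = -42339/((⅛)*95 + (⅛)*(-94) + (⅛)*(-94)²) - 1029/(-2) = -42339/(95/8 - 47/4 + (⅛)*8836) - 1029*(-½) = -42339/(95/8 - 47/4 + 2209/2) + 1029/2 = -42339/8837/8 + 1029/2 = -42339*8/8837 + 1029/2 = -338712/8837 + 1029/2 = 8415849/17674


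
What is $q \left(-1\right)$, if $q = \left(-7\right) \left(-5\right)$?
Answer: $-35$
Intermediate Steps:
$q = 35$
$q \left(-1\right) = 35 \left(-1\right) = -35$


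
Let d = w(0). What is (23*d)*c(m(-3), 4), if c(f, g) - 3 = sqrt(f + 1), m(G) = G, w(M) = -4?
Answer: -276 - 92*I*sqrt(2) ≈ -276.0 - 130.11*I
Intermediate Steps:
c(f, g) = 3 + sqrt(1 + f) (c(f, g) = 3 + sqrt(f + 1) = 3 + sqrt(1 + f))
d = -4
(23*d)*c(m(-3), 4) = (23*(-4))*(3 + sqrt(1 - 3)) = -92*(3 + sqrt(-2)) = -92*(3 + I*sqrt(2)) = -276 - 92*I*sqrt(2)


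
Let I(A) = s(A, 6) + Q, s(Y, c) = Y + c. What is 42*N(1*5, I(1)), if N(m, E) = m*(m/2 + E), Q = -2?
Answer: 1575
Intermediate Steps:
I(A) = 4 + A (I(A) = (A + 6) - 2 = (6 + A) - 2 = 4 + A)
N(m, E) = m*(E + m/2) (N(m, E) = m*(m*(½) + E) = m*(m/2 + E) = m*(E + m/2))
42*N(1*5, I(1)) = 42*((1*5)*(1*5 + 2*(4 + 1))/2) = 42*((½)*5*(5 + 2*5)) = 42*((½)*5*(5 + 10)) = 42*((½)*5*15) = 42*(75/2) = 1575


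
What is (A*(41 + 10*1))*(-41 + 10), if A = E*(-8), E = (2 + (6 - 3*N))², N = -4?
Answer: 5059200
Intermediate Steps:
E = 400 (E = (2 + (6 - 3*(-4)))² = (2 + (6 + 12))² = (2 + 18)² = 20² = 400)
A = -3200 (A = 400*(-8) = -3200)
(A*(41 + 10*1))*(-41 + 10) = (-3200*(41 + 10*1))*(-41 + 10) = -3200*(41 + 10)*(-31) = -3200*51*(-31) = -163200*(-31) = 5059200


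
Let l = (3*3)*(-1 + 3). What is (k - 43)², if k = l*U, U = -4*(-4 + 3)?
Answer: 841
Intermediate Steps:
U = 4 (U = -4*(-1) = 4)
l = 18 (l = 9*2 = 18)
k = 72 (k = 18*4 = 72)
(k - 43)² = (72 - 43)² = 29² = 841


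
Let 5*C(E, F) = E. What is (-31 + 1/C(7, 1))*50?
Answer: -10600/7 ≈ -1514.3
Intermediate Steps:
C(E, F) = E/5
(-31 + 1/C(7, 1))*50 = (-31 + 1/((⅕)*7))*50 = (-31 + 1/(7/5))*50 = (-31 + 5/7)*50 = -212/7*50 = -10600/7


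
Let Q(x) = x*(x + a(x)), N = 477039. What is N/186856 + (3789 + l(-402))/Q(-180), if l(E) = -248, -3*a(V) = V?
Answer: 1370712437/504511200 ≈ 2.7169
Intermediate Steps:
a(V) = -V/3
Q(x) = 2*x²/3 (Q(x) = x*(x - x/3) = x*(2*x/3) = 2*x²/3)
N/186856 + (3789 + l(-402))/Q(-180) = 477039/186856 + (3789 - 248)/(((⅔)*(-180)²)) = 477039*(1/186856) + 3541/(((⅔)*32400)) = 477039/186856 + 3541/21600 = 1370712437/504511200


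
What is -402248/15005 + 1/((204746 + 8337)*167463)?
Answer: -14353623921013387/535431194027145 ≈ -26.808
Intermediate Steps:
-402248/15005 + 1/((204746 + 8337)*167463) = -402248*1/15005 + (1/167463)/213083 = -402248/15005 + (1/213083)*(1/167463) = -402248/15005 + 1/35683518429 = -14353623921013387/535431194027145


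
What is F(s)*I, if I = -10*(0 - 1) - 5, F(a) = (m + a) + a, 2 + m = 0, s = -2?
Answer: -30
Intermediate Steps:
m = -2 (m = -2 + 0 = -2)
F(a) = -2 + 2*a (F(a) = (-2 + a) + a = -2 + 2*a)
I = 5 (I = -10*(-1) - 5 = 10 - 5 = 5)
F(s)*I = (-2 + 2*(-2))*5 = (-2 - 4)*5 = -6*5 = -30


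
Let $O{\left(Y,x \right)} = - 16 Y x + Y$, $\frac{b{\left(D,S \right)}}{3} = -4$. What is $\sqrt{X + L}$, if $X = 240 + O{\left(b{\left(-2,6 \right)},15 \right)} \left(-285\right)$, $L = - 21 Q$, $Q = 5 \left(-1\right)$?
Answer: $i \sqrt{817035} \approx 903.9 i$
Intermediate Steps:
$b{\left(D,S \right)} = -12$ ($b{\left(D,S \right)} = 3 \left(-4\right) = -12$)
$Q = -5$
$O{\left(Y,x \right)} = Y - 16 Y x$ ($O{\left(Y,x \right)} = - 16 Y x + Y = Y - 16 Y x$)
$L = 105$ ($L = \left(-21\right) \left(-5\right) = 105$)
$X = -817140$ ($X = 240 + - 12 \left(1 - 240\right) \left(-285\right) = 240 + \left(-12\right) \left(-239\right) \left(-285\right) = 240 + 2868 \left(-285\right) = 240 - 817380 = -817140$)
$\sqrt{X + L} = \sqrt{-817140 + 105} = \sqrt{-817035} = i \sqrt{817035}$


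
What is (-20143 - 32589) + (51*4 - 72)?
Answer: -52600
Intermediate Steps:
(-20143 - 32589) + (51*4 - 72) = -52732 + (204 - 72) = -52732 + 132 = -52600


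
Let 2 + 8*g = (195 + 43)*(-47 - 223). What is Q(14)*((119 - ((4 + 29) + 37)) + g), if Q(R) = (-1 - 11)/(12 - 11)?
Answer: 95805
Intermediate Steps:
Q(R) = -12 (Q(R) = -12/1 = -12*1 = -12)
g = -32131/4 (g = -¼ + ((195 + 43)*(-47 - 223))/8 = -¼ + (238*(-270))/8 = -¼ + (⅛)*(-64260) = -¼ - 16065/2 = -32131/4 ≈ -8032.8)
Q(14)*((119 - ((4 + 29) + 37)) + g) = -12*((119 - ((4 + 29) + 37)) - 32131/4) = -12*((119 - (33 + 37)) - 32131/4) = -12*((119 - 1*70) - 32131/4) = -12*((119 - 70) - 32131/4) = -12*(49 - 32131/4) = -12*(-31935/4) = 95805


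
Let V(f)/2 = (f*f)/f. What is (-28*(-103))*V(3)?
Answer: 17304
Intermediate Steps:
V(f) = 2*f (V(f) = 2*((f*f)/f) = 2*(f**2/f) = 2*f)
(-28*(-103))*V(3) = (-28*(-103))*(2*3) = 2884*6 = 17304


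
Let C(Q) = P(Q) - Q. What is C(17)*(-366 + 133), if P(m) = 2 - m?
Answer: 7456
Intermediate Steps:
C(Q) = 2 - 2*Q (C(Q) = (2 - Q) - Q = 2 - 2*Q)
C(17)*(-366 + 133) = (2 - 2*17)*(-366 + 133) = (2 - 34)*(-233) = -32*(-233) = 7456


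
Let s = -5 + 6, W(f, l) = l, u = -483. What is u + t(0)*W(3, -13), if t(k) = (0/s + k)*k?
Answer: -483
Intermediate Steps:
s = 1
t(k) = k² (t(k) = (0/1 + k)*k = (0*1 + k)*k = (0 + k)*k = k*k = k²)
u + t(0)*W(3, -13) = -483 + 0²*(-13) = -483 + 0*(-13) = -483 + 0 = -483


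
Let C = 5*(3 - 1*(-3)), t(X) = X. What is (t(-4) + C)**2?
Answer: 676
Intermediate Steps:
C = 30 (C = 5*(3 + 3) = 5*6 = 30)
(t(-4) + C)**2 = (-4 + 30)**2 = 26**2 = 676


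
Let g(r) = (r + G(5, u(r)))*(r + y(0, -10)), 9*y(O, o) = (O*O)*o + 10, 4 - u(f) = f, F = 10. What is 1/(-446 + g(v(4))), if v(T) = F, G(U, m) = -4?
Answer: -3/1138 ≈ -0.0026362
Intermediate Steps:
u(f) = 4 - f
y(O, o) = 10/9 + o*O**2/9 (y(O, o) = ((O*O)*o + 10)/9 = (O**2*o + 10)/9 = (o*O**2 + 10)/9 = (10 + o*O**2)/9 = 10/9 + o*O**2/9)
v(T) = 10
g(r) = (-4 + r)*(10/9 + r) (g(r) = (r - 4)*(r + (10/9 + (1/9)*(-10)*0**2)) = (-4 + r)*(r + (10/9 + (1/9)*(-10)*0)) = (-4 + r)*(r + (10/9 + 0)) = (-4 + r)*(r + 10/9) = (-4 + r)*(10/9 + r))
1/(-446 + g(v(4))) = 1/(-446 + (-40/9 + 10**2 - 26/9*10)) = 1/(-446 + (-40/9 + 100 - 260/9)) = 1/(-446 + 200/3) = 1/(-1138/3) = -3/1138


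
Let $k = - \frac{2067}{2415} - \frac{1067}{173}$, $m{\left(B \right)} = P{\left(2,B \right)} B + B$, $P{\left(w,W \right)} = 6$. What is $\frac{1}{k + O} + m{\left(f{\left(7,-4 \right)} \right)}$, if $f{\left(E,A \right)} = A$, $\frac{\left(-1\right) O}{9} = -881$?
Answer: $- \frac{30890974219}{1103254053} \approx -28.0$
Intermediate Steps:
$O = 7929$ ($O = \left(-9\right) \left(-881\right) = 7929$)
$m{\left(B \right)} = 7 B$ ($m{\left(B \right)} = 6 B + B = 7 B$)
$k = - \frac{978132}{139265}$ ($k = \left(-2067\right) \frac{1}{2415} - \frac{1067}{173} = - \frac{689}{805} - \frac{1067}{173} = - \frac{978132}{139265} \approx -7.0235$)
$\frac{1}{k + O} + m{\left(f{\left(7,-4 \right)} \right)} = \frac{1}{- \frac{978132}{139265} + 7929} + 7 \left(-4\right) = \frac{1}{\frac{1103254053}{139265}} - 28 = \frac{139265}{1103254053} - 28 = - \frac{30890974219}{1103254053}$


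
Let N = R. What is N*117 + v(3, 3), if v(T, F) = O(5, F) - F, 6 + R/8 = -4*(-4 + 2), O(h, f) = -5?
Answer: 1864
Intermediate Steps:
R = 16 (R = -48 + 8*(-4*(-4 + 2)) = -48 + 8*(-4*(-2)) = -48 + 8*8 = -48 + 64 = 16)
v(T, F) = -5 - F
N = 16
N*117 + v(3, 3) = 16*117 + (-5 - 1*3) = 1872 + (-5 - 3) = 1872 - 8 = 1864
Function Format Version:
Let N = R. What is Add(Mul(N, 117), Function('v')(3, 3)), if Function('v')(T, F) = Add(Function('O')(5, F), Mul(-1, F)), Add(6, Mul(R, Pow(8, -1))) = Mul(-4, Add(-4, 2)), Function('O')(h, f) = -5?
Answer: 1864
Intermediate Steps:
R = 16 (R = Add(-48, Mul(8, Mul(-4, Add(-4, 2)))) = Add(-48, Mul(8, Mul(-4, -2))) = Add(-48, Mul(8, 8)) = Add(-48, 64) = 16)
Function('v')(T, F) = Add(-5, Mul(-1, F))
N = 16
Add(Mul(N, 117), Function('v')(3, 3)) = Add(Mul(16, 117), Add(-5, Mul(-1, 3))) = Add(1872, Add(-5, -3)) = Add(1872, -8) = 1864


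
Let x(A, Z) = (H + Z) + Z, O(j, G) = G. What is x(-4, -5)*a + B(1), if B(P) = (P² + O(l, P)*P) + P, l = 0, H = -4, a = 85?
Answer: -1187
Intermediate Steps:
B(P) = P + 2*P² (B(P) = (P² + P*P) + P = (P² + P²) + P = 2*P² + P = P + 2*P²)
x(A, Z) = -4 + 2*Z (x(A, Z) = (-4 + Z) + Z = -4 + 2*Z)
x(-4, -5)*a + B(1) = (-4 + 2*(-5))*85 + 1*(1 + 2*1) = (-4 - 10)*85 + 1*(1 + 2) = -14*85 + 1*3 = -1190 + 3 = -1187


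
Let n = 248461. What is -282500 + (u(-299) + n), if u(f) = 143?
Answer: -33896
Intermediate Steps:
-282500 + (u(-299) + n) = -282500 + (143 + 248461) = -282500 + 248604 = -33896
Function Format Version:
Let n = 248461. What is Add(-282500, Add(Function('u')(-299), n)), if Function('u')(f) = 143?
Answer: -33896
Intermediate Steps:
Add(-282500, Add(Function('u')(-299), n)) = Add(-282500, Add(143, 248461)) = Add(-282500, 248604) = -33896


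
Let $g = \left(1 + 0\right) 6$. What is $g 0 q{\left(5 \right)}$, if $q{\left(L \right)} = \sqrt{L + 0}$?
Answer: $0$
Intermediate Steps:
$q{\left(L \right)} = \sqrt{L}$
$g = 6$ ($g = 1 \cdot 6 = 6$)
$g 0 q{\left(5 \right)} = 6 \cdot 0 \sqrt{5} = 0 \sqrt{5} = 0$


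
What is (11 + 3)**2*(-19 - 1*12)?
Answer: -6076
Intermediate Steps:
(11 + 3)**2*(-19 - 1*12) = 14**2*(-19 - 12) = 196*(-31) = -6076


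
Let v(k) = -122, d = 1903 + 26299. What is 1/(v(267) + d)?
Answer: 1/28080 ≈ 3.5613e-5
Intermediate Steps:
d = 28202
1/(v(267) + d) = 1/(-122 + 28202) = 1/28080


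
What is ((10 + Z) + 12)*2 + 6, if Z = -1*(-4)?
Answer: 58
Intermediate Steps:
Z = 4
((10 + Z) + 12)*2 + 6 = ((10 + 4) + 12)*2 + 6 = (14 + 12)*2 + 6 = 26*2 + 6 = 52 + 6 = 58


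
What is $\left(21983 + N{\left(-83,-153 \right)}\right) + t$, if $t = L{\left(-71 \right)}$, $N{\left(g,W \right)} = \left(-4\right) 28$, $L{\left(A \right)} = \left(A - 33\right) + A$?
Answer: $21696$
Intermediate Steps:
$L{\left(A \right)} = -33 + 2 A$ ($L{\left(A \right)} = \left(A - 33\right) + A = \left(-33 + A\right) + A = -33 + 2 A$)
$N{\left(g,W \right)} = -112$
$t = -175$ ($t = -33 + 2 \left(-71\right) = -33 - 142 = -175$)
$\left(21983 + N{\left(-83,-153 \right)}\right) + t = \left(21983 - 112\right) - 175 = 21871 - 175 = 21696$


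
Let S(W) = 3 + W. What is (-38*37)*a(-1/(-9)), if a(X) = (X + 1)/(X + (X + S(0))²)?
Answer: -126540/793 ≈ -159.57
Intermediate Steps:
a(X) = (1 + X)/(X + (3 + X)²) (a(X) = (X + 1)/(X + (X + (3 + 0))²) = (1 + X)/(X + (X + 3)²) = (1 + X)/(X + (3 + X)²))
(-38*37)*a(-1/(-9)) = (-38*37)*((1 - 1/(-9))/(-1/(-9) + (3 - 1/(-9))²)) = -1406*(1 - 1*(-⅑))/(-1*(-⅑) + (3 - 1*(-⅑))²) = -1406*(1 + ⅑)/(⅑ + (3 + ⅑)²) = -1406*10/((⅑ + (28/9)²)*9) = -1406*10/((⅑ + 784/81)*9) = -1406*10/(793/81*9) = -113886*10/(793*9) = -1406*90/793 = -126540/793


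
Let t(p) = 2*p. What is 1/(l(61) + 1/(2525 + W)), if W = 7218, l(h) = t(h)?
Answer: 9743/1188647 ≈ 0.0081967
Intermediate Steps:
l(h) = 2*h
1/(l(61) + 1/(2525 + W)) = 1/(2*61 + 1/(2525 + 7218)) = 1/(122 + 1/9743) = 1/(1188647/9743) = 9743/1188647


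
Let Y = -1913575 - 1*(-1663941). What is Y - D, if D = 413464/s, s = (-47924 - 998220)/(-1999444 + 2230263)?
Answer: -20714720535/130768 ≈ -1.5841e+5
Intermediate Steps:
s = -1046144/230819 ≈ -4.5323
Y = -249634 (Y = -1913575 + 1663941 = -249634)
D = -11929418377/130768 (D = 413464/(-1046144/230819) = 413464*(-230819/1046144) = -11929418377/130768 ≈ -91226.)
Y - D = -249634 - 1*(-11929418377/130768) = -249634 + 11929418377/130768 = -20714720535/130768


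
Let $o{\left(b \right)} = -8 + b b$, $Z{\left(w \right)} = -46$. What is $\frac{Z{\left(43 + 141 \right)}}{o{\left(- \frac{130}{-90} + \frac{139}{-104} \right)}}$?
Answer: $\frac{40300416}{6998567} \approx 5.7584$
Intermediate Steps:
$o{\left(b \right)} = -8 + b^{2}$
$\frac{Z{\left(43 + 141 \right)}}{o{\left(- \frac{130}{-90} + \frac{139}{-104} \right)}} = - \frac{46}{-8 + \left(- \frac{130}{-90} + \frac{139}{-104}\right)^{2}} = - \frac{46}{-8 + \left(\left(-130\right) \left(- \frac{1}{90}\right) + 139 \left(- \frac{1}{104}\right)\right)^{2}} = - \frac{46}{-8 + \left(\frac{13}{9} - \frac{139}{104}\right)^{2}} = - \frac{46}{-8 + \left(\frac{101}{936}\right)^{2}} = - \frac{46}{-8 + \frac{10201}{876096}} = - \frac{46}{- \frac{6998567}{876096}} = \left(-46\right) \left(- \frac{876096}{6998567}\right) = \frac{40300416}{6998567}$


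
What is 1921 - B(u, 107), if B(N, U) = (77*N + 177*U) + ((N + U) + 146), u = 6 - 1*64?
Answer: -12747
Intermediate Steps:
u = -58 (u = 6 - 64 = -58)
B(N, U) = 146 + 78*N + 178*U (B(N, U) = (77*N + 177*U) + (146 + N + U) = 146 + 78*N + 178*U)
1921 - B(u, 107) = 1921 - (146 + 78*(-58) + 178*107) = 1921 - (146 - 4524 + 19046) = 1921 - 1*14668 = 1921 - 14668 = -12747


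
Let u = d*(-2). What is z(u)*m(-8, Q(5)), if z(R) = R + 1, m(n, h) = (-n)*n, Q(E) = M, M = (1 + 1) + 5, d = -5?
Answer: -704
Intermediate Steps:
M = 7 (M = 2 + 5 = 7)
Q(E) = 7
m(n, h) = -n**2
u = 10 (u = -5*(-2) = 10)
z(R) = 1 + R
z(u)*m(-8, Q(5)) = (1 + 10)*(-1*(-8)**2) = 11*(-1*64) = 11*(-64) = -704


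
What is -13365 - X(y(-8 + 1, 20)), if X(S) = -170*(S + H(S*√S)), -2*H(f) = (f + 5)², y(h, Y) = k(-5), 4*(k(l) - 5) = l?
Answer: -1237435/64 - 6375*√15/4 ≈ -25508.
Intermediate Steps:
k(l) = 5 + l/4
y(h, Y) = 15/4 (y(h, Y) = 5 + (¼)*(-5) = 5 - 5/4 = 15/4)
H(f) = -(5 + f)²/2 (H(f) = -(f + 5)²/2 = -(5 + f)²/2)
X(S) = -170*S + 85*(5 + S^(3/2))² (X(S) = -170*(S - (5 + S*√S)²/2) = -170*(S - (5 + S^(3/2))²/2) = -170*S + 85*(5 + S^(3/2))²)
-13365 - X(y(-8 + 1, 20)) = -13365 - (-170*15/4 + 85*(5 + (15/4)^(3/2))²) = -13365 - (-1275/2 + 85*(5 + 15*√15/8)²) = -13365 + (1275/2 - 85*(5 + 15*√15/8)²) = -25455/2 - 85*(5 + 15*√15/8)²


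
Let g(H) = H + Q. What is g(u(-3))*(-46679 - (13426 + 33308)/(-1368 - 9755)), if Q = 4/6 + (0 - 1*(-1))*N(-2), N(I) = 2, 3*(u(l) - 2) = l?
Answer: -5710801613/33369 ≈ -1.7114e+5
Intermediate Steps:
u(l) = 2 + l/3
Q = 8/3 (Q = 4/6 + (0 - 1*(-1))*2 = 4*(⅙) + (0 + 1)*2 = ⅔ + 1*2 = ⅔ + 2 = 8/3 ≈ 2.6667)
g(H) = 8/3 + H (g(H) = H + 8/3 = 8/3 + H)
g(u(-3))*(-46679 - (13426 + 33308)/(-1368 - 9755)) = (8/3 + (2 + (⅓)*(-3)))*(-46679 - (13426 + 33308)/(-1368 - 9755)) = (8/3 + (2 - 1))*(-46679 - 46734/(-11123)) = (8/3 + 1)*(-46679 - 46734*(-1)/11123) = 11*(-46679 - 1*(-46734/11123))/3 = 11*(-46679 + 46734/11123)/3 = (11/3)*(-519163783/11123) = -5710801613/33369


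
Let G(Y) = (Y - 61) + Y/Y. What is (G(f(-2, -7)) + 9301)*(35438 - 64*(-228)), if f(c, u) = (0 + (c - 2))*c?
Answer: 462727470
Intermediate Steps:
f(c, u) = c*(-2 + c) (f(c, u) = (0 + (-2 + c))*c = (-2 + c)*c = c*(-2 + c))
G(Y) = -60 + Y (G(Y) = (-61 + Y) + 1 = -60 + Y)
(G(f(-2, -7)) + 9301)*(35438 - 64*(-228)) = ((-60 - 2*(-2 - 2)) + 9301)*(35438 - 64*(-228)) = ((-60 - 2*(-4)) + 9301)*(35438 + 14592) = ((-60 + 8) + 9301)*50030 = (-52 + 9301)*50030 = 9249*50030 = 462727470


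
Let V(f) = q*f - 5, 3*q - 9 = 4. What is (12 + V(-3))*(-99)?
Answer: 594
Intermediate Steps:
q = 13/3 (q = 3 + (1/3)*4 = 3 + 4/3 = 13/3 ≈ 4.3333)
V(f) = -5 + 13*f/3 (V(f) = 13*f/3 - 5 = -5 + 13*f/3)
(12 + V(-3))*(-99) = (12 + (-5 + (13/3)*(-3)))*(-99) = (12 + (-5 - 13))*(-99) = (12 - 18)*(-99) = -6*(-99) = 594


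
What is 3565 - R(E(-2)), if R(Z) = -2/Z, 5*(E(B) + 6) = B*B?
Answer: 46340/13 ≈ 3564.6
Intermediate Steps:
E(B) = -6 + B²/5 (E(B) = -6 + (B*B)/5 = -6 + B²/5)
3565 - R(E(-2)) = 3565 - (-2)/(-6 + (⅕)*(-2)²) = 3565 - (-2)/(-6 + (⅕)*4) = 3565 - (-2)/(-6 + ⅘) = 3565 - (-2)/(-26/5) = 3565 - (-2)*(-5)/26 = 3565 - 1*5/13 = 3565 - 5/13 = 46340/13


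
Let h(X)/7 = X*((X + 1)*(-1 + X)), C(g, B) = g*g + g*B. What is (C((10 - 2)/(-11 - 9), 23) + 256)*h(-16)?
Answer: -35265888/5 ≈ -7.0532e+6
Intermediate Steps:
C(g, B) = g**2 + B*g
h(X) = 7*X*(1 + X)*(-1 + X) (h(X) = 7*(X*((X + 1)*(-1 + X))) = 7*(X*((1 + X)*(-1 + X))) = 7*(X*(1 + X)*(-1 + X)) = 7*X*(1 + X)*(-1 + X))
(C((10 - 2)/(-11 - 9), 23) + 256)*h(-16) = (((10 - 2)/(-11 - 9))*(23 + (10 - 2)/(-11 - 9)) + 256)*(7*(-16)*(-1 + (-16)**2)) = ((8/(-20))*(23 + 8/(-20)) + 256)*(7*(-16)*(-1 + 256)) = ((8*(-1/20))*(23 + 8*(-1/20)) + 256)*(7*(-16)*255) = (-2*(23 - 2/5)/5 + 256)*(-28560) = (-2/5*113/5 + 256)*(-28560) = (-226/25 + 256)*(-28560) = (6174/25)*(-28560) = -35265888/5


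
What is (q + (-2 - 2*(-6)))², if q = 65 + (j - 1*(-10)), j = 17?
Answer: 10404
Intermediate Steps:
q = 92 (q = 65 + (17 - 1*(-10)) = 65 + (17 + 10) = 65 + 27 = 92)
(q + (-2 - 2*(-6)))² = (92 + (-2 - 2*(-6)))² = (92 + (-2 + 12))² = (92 + 10)² = 102² = 10404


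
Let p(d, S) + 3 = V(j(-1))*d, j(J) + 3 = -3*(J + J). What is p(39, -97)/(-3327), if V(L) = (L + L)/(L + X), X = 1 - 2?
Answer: -38/1109 ≈ -0.034265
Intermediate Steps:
X = -1
j(J) = -3 - 6*J (j(J) = -3 - 3*(J + J) = -3 - 6*J)
V(L) = 2*L/(-1 + L) (V(L) = (L + L)/(L - 1) = (2*L)/(-1 + L) = 2*L/(-1 + L))
p(d, S) = -3 + 3*d (p(d, S) = -3 + (2*(-3 - 6*(-1))/(-1 + (-3 - 6*(-1))))*d = -3 + (2*(-3 + 6)/(-1 + (-3 + 6)))*d = -3 + (2*3/(-1 + 3))*d = -3 + (2*3/2)*d = -3 + (2*3*(1/2))*d = -3 + 3*d)
p(39, -97)/(-3327) = (-3 + 3*39)/(-3327) = (-3 + 117)*(-1/3327) = 114*(-1/3327) = -38/1109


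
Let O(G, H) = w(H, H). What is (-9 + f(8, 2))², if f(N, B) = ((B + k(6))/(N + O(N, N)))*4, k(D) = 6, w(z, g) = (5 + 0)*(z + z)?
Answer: 9025/121 ≈ 74.587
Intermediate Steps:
w(z, g) = 10*z (w(z, g) = 5*(2*z) = 10*z)
O(G, H) = 10*H
f(N, B) = 4*(6 + B)/(11*N) (f(N, B) = ((B + 6)/(N + 10*N))*4 = ((6 + B)/((11*N)))*4 = ((6 + B)*(1/(11*N)))*4 = ((6 + B)/(11*N))*4 = 4*(6 + B)/(11*N))
(-9 + f(8, 2))² = (-9 + (4/11)*(6 + 2)/8)² = (-9 + (4/11)*(⅛)*8)² = (-9 + 4/11)² = (-95/11)² = 9025/121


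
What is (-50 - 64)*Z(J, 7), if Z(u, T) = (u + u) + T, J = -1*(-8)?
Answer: -2622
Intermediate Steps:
J = 8
Z(u, T) = T + 2*u (Z(u, T) = 2*u + T = T + 2*u)
(-50 - 64)*Z(J, 7) = (-50 - 64)*(7 + 2*8) = -114*(7 + 16) = -114*23 = -2622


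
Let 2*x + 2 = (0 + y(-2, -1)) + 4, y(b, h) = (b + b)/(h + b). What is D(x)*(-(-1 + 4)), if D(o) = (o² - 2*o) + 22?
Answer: -193/3 ≈ -64.333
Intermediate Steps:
y(b, h) = 2*b/(b + h) (y(b, h) = (2*b)/(b + h) = 2*b/(b + h))
x = 5/3 (x = -1 + ((0 + 2*(-2)/(-2 - 1)) + 4)/2 = -1 + ((0 + 2*(-2)/(-3)) + 4)/2 = -1 + ((0 + 2*(-2)*(-⅓)) + 4)/2 = -1 + ((0 + 4/3) + 4)/2 = -1 + (4/3 + 4)/2 = -1 + (½)*(16/3) = -1 + 8/3 = 5/3 ≈ 1.6667)
D(o) = 22 + o² - 2*o
D(x)*(-(-1 + 4)) = (22 + (5/3)² - 2*5/3)*(-(-1 + 4)) = (22 + 25/9 - 10/3)*(-1*3) = (193/9)*(-3) = -193/3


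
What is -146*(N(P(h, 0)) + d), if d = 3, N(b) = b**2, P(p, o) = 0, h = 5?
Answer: -438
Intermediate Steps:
-146*(N(P(h, 0)) + d) = -146*(0**2 + 3) = -146*(0 + 3) = -146*3 = -438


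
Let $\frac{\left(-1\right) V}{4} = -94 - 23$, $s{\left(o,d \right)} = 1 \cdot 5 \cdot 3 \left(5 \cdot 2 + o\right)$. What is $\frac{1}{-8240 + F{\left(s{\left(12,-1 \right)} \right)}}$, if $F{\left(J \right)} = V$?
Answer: $- \frac{1}{7772} \approx -0.00012867$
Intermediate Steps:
$s{\left(o,d \right)} = 150 + 15 o$ ($s{\left(o,d \right)} = 5 \cdot 3 \left(10 + o\right) = 5 \left(30 + 3 o\right) = 150 + 15 o$)
$V = 468$ ($V = - 4 \left(-94 - 23\right) = \left(-4\right) \left(-117\right) = 468$)
$F{\left(J \right)} = 468$
$\frac{1}{-8240 + F{\left(s{\left(12,-1 \right)} \right)}} = \frac{1}{-8240 + 468} = \frac{1}{-7772} = - \frac{1}{7772}$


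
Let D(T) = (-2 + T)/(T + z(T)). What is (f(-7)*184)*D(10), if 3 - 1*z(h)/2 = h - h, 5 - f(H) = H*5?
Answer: 3680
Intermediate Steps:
f(H) = 5 - 5*H (f(H) = 5 - H*5 = 5 - 5*H)
z(h) = 6 (z(h) = 6 - 2*(h - h) = 6 - 2*0 = 6 + 0 = 6)
D(T) = (-2 + T)/(6 + T) (D(T) = (-2 + T)/(T + 6) = (-2 + T)/(6 + T))
(f(-7)*184)*D(10) = ((5 - 5*(-7))*184)*((-2 + 10)/(6 + 10)) = ((5 + 35)*184)*(8/16) = (40*184)*((1/16)*8) = 7360*(1/2) = 3680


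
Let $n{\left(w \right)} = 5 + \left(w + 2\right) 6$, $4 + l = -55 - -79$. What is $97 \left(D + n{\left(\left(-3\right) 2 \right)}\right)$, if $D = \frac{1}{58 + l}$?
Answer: $- \frac{143657}{78} \approx -1841.8$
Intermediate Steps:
$l = 20$ ($l = -4 - -24 = -4 + \left(-55 + 79\right) = -4 + 24 = 20$)
$n{\left(w \right)} = 17 + 6 w$ ($n{\left(w \right)} = 5 + \left(2 + w\right) 6 = 5 + \left(12 + 6 w\right) = 17 + 6 w$)
$D = \frac{1}{78}$ ($D = \frac{1}{58 + 20} = \frac{1}{78} \approx 0.012821$)
$97 \left(D + n{\left(\left(-3\right) 2 \right)}\right) = 97 \left(\frac{1}{78} + \left(17 + 6 \left(\left(-3\right) 2\right)\right)\right) = 97 \left(\frac{1}{78} + \left(17 + 6 \left(-6\right)\right)\right) = 97 \left(\frac{1}{78} + \left(17 - 36\right)\right) = 97 \left(\frac{1}{78} - 19\right) = 97 \left(- \frac{1481}{78}\right) = - \frac{143657}{78}$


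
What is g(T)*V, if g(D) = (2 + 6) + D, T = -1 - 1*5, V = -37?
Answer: -74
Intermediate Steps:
T = -6 (T = -1 - 5 = -6)
g(D) = 8 + D
g(T)*V = (8 - 6)*(-37) = 2*(-37) = -74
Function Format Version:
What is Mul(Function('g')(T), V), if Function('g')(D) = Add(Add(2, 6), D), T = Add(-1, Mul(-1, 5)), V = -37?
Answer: -74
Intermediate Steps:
T = -6 (T = Add(-1, -5) = -6)
Function('g')(D) = Add(8, D)
Mul(Function('g')(T), V) = Mul(Add(8, -6), -37) = Mul(2, -37) = -74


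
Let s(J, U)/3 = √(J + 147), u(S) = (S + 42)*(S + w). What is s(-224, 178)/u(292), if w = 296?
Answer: I*√77/65464 ≈ 0.00013404*I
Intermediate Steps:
u(S) = (42 + S)*(296 + S) (u(S) = (S + 42)*(S + 296) = (42 + S)*(296 + S))
s(J, U) = 3*√(147 + J) (s(J, U) = 3*√(J + 147) = 3*√(147 + J))
s(-224, 178)/u(292) = (3*√(147 - 224))/(12432 + 292² + 338*292) = (3*√(-77))/(12432 + 85264 + 98696) = (3*(I*√77))/196392 = (3*I*√77)*(1/196392) = I*√77/65464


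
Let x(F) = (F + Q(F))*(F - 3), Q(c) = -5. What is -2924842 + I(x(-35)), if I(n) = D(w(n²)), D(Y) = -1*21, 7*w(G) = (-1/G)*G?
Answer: -2924863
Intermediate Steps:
x(F) = (-5 + F)*(-3 + F) (x(F) = (F - 5)*(F - 3) = (-5 + F)*(-3 + F))
w(G) = -⅐ (w(G) = ((-1/G)*G)/7 = (⅐)*(-1) = -⅐)
D(Y) = -21
I(n) = -21
-2924842 + I(x(-35)) = -2924842 - 21 = -2924863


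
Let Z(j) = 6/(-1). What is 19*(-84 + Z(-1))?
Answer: -1710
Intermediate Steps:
Z(j) = -6 (Z(j) = 6*(-1) = -6)
19*(-84 + Z(-1)) = 19*(-84 - 6) = 19*(-90) = -1710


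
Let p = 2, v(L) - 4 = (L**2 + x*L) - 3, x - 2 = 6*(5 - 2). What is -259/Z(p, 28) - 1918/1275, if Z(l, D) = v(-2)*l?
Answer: 5599/2550 ≈ 2.1957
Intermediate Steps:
x = 20 (x = 2 + 6*(5 - 2) = 2 + 6*3 = 2 + 18 = 20)
v(L) = 1 + L**2 + 20*L (v(L) = 4 + ((L**2 + 20*L) - 3) = 4 + (-3 + L**2 + 20*L) = 1 + L**2 + 20*L)
Z(l, D) = -35*l (Z(l, D) = (1 + (-2)**2 + 20*(-2))*l = (1 + 4 - 40)*l = -35*l)
-259/Z(p, 28) - 1918/1275 = -259/((-35*2)) - 1918/1275 = -259/(-70) - 1918*1/1275 = -259*(-1/70) - 1918/1275 = 37/10 - 1918/1275 = 5599/2550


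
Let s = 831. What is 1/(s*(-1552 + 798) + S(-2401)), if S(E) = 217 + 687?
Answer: -1/625670 ≈ -1.5983e-6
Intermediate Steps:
S(E) = 904
1/(s*(-1552 + 798) + S(-2401)) = 1/(831*(-1552 + 798) + 904) = 1/(831*(-754) + 904) = 1/(-626574 + 904) = 1/(-625670) = -1/625670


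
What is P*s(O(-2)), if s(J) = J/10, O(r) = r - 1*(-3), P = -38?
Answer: -19/5 ≈ -3.8000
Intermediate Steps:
O(r) = 3 + r (O(r) = r + 3 = 3 + r)
s(J) = J/10 (s(J) = J*(⅒) = J/10)
P*s(O(-2)) = -19*(3 - 2)/5 = -19/5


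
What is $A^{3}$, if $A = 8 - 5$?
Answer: $27$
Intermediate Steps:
$A = 3$
$A^{3} = 3^{3} = 27$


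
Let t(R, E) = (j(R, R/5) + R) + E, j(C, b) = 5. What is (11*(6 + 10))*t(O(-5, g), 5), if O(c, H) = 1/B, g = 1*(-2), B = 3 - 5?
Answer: 1672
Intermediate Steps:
B = -2
g = -2
O(c, H) = -1/2 (O(c, H) = 1/(-2) = -1/2)
t(R, E) = 5 + E + R (t(R, E) = (5 + R) + E = 5 + E + R)
(11*(6 + 10))*t(O(-5, g), 5) = (11*(6 + 10))*(5 + 5 - 1/2) = (11*16)*(19/2) = 176*(19/2) = 1672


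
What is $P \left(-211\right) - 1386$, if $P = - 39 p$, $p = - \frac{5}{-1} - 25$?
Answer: $-165966$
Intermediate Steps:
$p = -20$ ($p = \left(-5\right) \left(-1\right) - 25 = 5 - 25 = -20$)
$P = 780$ ($P = \left(-39\right) \left(-20\right) = 780$)
$P \left(-211\right) - 1386 = 780 \left(-211\right) - 1386 = -164580 - 1386 = -165966$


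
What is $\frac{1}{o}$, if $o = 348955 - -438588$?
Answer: $\frac{1}{787543} \approx 1.2698 \cdot 10^{-6}$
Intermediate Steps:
$o = 787543$ ($o = 348955 + 438588 = 787543$)
$\frac{1}{o} = \frac{1}{787543}$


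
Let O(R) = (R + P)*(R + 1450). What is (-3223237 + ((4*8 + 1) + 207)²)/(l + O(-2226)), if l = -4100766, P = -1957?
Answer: 3165637/854758 ≈ 3.7035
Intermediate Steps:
O(R) = (-1957 + R)*(1450 + R) (O(R) = (R - 1957)*(R + 1450) = (-1957 + R)*(1450 + R))
(-3223237 + ((4*8 + 1) + 207)²)/(l + O(-2226)) = (-3223237 + ((4*8 + 1) + 207)²)/(-4100766 + (-2837650 + (-2226)² - 507*(-2226))) = (-3223237 + ((32 + 1) + 207)²)/(-4100766 + (-2837650 + 4955076 + 1128582)) = (-3223237 + (33 + 207)²)/(-4100766 + 3246008) = (-3223237 + 240²)/(-854758) = (-3223237 + 57600)*(-1/854758) = -3165637*(-1/854758) = 3165637/854758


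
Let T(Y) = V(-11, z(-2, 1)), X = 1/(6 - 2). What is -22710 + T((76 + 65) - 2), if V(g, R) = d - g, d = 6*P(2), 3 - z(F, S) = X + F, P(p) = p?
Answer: -22687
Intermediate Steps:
X = 1/4 ≈ 0.25000
z(F, S) = 11/4 - F (z(F, S) = 3 - (1/4 + F) = 3 + (-1/4 - F) = 11/4 - F)
d = 12 (d = 6*2 = 12)
V(g, R) = 12 - g
T(Y) = 23 (T(Y) = 12 - 1*(-11) = 12 + 11 = 23)
-22710 + T((76 + 65) - 2) = -22710 + 23 = -22687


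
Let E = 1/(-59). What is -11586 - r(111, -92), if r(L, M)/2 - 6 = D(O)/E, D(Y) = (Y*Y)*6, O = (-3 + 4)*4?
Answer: -270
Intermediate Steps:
E = -1/59 ≈ -0.016949
O = 4 (O = 1*4 = 4)
D(Y) = 6*Y² (D(Y) = Y²*6 = 6*Y²)
r(L, M) = -11316 (r(L, M) = 12 + 2*((6*4²)/(-1/59)) = 12 + 2*((6*16)*(-59)) = 12 + 2*(96*(-59)) = 12 + 2*(-5664) = 12 - 11328 = -11316)
-11586 - r(111, -92) = -11586 - 1*(-11316) = -11586 + 11316 = -270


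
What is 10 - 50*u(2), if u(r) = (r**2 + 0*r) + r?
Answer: -290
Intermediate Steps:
u(r) = r + r**2 (u(r) = (r**2 + 0) + r = r**2 + r = r + r**2)
10 - 50*u(2) = 10 - 100*(1 + 2) = 10 - 100*3 = 10 - 50*6 = 10 - 300 = -290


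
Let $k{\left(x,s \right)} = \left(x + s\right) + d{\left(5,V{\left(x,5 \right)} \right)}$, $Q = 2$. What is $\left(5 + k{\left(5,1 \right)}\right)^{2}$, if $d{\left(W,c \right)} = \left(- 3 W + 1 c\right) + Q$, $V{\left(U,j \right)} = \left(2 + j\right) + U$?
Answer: $100$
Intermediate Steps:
$V{\left(U,j \right)} = 2 + U + j$
$d{\left(W,c \right)} = 2 + c - 3 W$ ($d{\left(W,c \right)} = \left(- 3 W + 1 c\right) + 2 = \left(- 3 W + c\right) + 2 = \left(c - 3 W\right) + 2 = 2 + c - 3 W$)
$k{\left(x,s \right)} = -6 + s + 2 x$ ($k{\left(x,s \right)} = \left(x + s\right) + \left(2 + \left(2 + x + 5\right) - 15\right) = \left(s + x\right) + \left(2 + \left(7 + x\right) - 15\right) = \left(s + x\right) + \left(-6 + x\right) = -6 + s + 2 x$)
$\left(5 + k{\left(5,1 \right)}\right)^{2} = \left(5 + \left(-6 + 1 + 2 \cdot 5\right)\right)^{2} = \left(5 + \left(-6 + 1 + 10\right)\right)^{2} = \left(5 + 5\right)^{2} = 10^{2} = 100$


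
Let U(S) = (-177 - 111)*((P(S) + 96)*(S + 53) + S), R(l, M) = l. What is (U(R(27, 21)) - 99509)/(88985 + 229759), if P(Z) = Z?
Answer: -2941205/318744 ≈ -9.2275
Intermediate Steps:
U(S) = -288*S - 288*(53 + S)*(96 + S) (U(S) = (-177 - 111)*((S + 96)*(S + 53) + S) = -288*((96 + S)*(53 + S) + S) = -288*((53 + S)*(96 + S) + S) = -288*(S + (53 + S)*(96 + S)) = -288*S - 288*(53 + S)*(96 + S))
(U(R(27, 21)) - 99509)/(88985 + 229759) = ((-1465344 - 43200*27 - 288*27**2) - 99509)/(88985 + 229759) = ((-1465344 - 1166400 - 288*729) - 99509)/318744 = ((-1465344 - 1166400 - 209952) - 99509)*(1/318744) = (-2841696 - 99509)*(1/318744) = -2941205*1/318744 = -2941205/318744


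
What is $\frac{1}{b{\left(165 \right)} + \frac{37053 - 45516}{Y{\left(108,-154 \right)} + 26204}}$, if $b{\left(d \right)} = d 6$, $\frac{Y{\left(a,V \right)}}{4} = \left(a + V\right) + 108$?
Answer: $\frac{26452}{26179017} \approx 0.0010104$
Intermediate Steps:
$Y{\left(a,V \right)} = 432 + 4 V + 4 a$ ($Y{\left(a,V \right)} = 4 \left(\left(a + V\right) + 108\right) = 4 \left(\left(V + a\right) + 108\right) = 4 \left(108 + V + a\right) = 432 + 4 V + 4 a$)
$b{\left(d \right)} = 6 d$
$\frac{1}{b{\left(165 \right)} + \frac{37053 - 45516}{Y{\left(108,-154 \right)} + 26204}} = \frac{1}{6 \cdot 165 + \frac{37053 - 45516}{\left(432 + 4 \left(-154\right) + 4 \cdot 108\right) + 26204}} = \frac{1}{990 - \frac{8463}{\left(432 - 616 + 432\right) + 26204}} = \frac{1}{990 - \frac{8463}{248 + 26204}} = \frac{1}{990 - \frac{8463}{26452}} = \frac{1}{\frac{26179017}{26452}} = \frac{26452}{26179017}$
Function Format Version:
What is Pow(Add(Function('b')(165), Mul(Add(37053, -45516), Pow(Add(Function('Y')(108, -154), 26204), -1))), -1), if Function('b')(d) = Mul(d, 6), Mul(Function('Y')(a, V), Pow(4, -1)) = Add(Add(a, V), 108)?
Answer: Rational(26452, 26179017) ≈ 0.0010104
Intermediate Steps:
Function('Y')(a, V) = Add(432, Mul(4, V), Mul(4, a)) (Function('Y')(a, V) = Mul(4, Add(Add(a, V), 108)) = Mul(4, Add(Add(V, a), 108)) = Mul(4, Add(108, V, a)) = Add(432, Mul(4, V), Mul(4, a)))
Function('b')(d) = Mul(6, d)
Pow(Add(Function('b')(165), Mul(Add(37053, -45516), Pow(Add(Function('Y')(108, -154), 26204), -1))), -1) = Pow(Add(Mul(6, 165), Mul(Add(37053, -45516), Pow(Add(Add(432, Mul(4, -154), Mul(4, 108)), 26204), -1))), -1) = Pow(Add(990, Mul(-8463, Pow(Add(Add(432, -616, 432), 26204), -1))), -1) = Pow(Add(990, Mul(-8463, Pow(Add(248, 26204), -1))), -1) = Pow(Add(990, Mul(-8463, Pow(26452, -1))), -1) = Pow(Add(990, Mul(-8463, Rational(1, 26452))), -1) = Pow(Add(990, Rational(-8463, 26452)), -1) = Pow(Rational(26179017, 26452), -1) = Rational(26452, 26179017)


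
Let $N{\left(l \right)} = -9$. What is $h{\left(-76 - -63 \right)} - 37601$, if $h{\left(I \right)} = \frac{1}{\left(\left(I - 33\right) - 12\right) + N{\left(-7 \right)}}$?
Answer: $- \frac{2519268}{67} \approx -37601.0$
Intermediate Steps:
$h{\left(I \right)} = \frac{1}{-54 + I}$ ($h{\left(I \right)} = \frac{1}{\left(\left(I - 33\right) - 12\right) - 9} = \frac{1}{\left(\left(-33 + I\right) - 12\right) - 9} = \frac{1}{\left(-45 + I\right) - 9} = \frac{1}{-54 + I}$)
$h{\left(-76 - -63 \right)} - 37601 = \frac{1}{-54 - 13} - 37601 = \frac{1}{-67} - 37601 = - \frac{1}{67} - 37601 = - \frac{2519268}{67}$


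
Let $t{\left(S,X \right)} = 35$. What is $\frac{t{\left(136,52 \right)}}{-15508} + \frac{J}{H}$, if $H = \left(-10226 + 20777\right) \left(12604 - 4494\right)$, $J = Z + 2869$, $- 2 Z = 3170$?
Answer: $- \frac{495831513}{221166333980} \approx -0.0022419$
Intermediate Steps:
$Z = -1585$ ($Z = \left(- \frac{1}{2}\right) 3170 = -1585$)
$J = 1284$ ($J = -1585 + 2869 = 1284$)
$H = 85568610$ ($H = 10551 \cdot 8110 = 85568610$)
$\frac{t{\left(136,52 \right)}}{-15508} + \frac{J}{H} = \frac{35}{-15508} + \frac{1284}{85568610} = 35 \left(- \frac{1}{15508}\right) + 1284 \cdot \frac{1}{85568610} = - \frac{35}{15508} + \frac{214}{14261435} = - \frac{495831513}{221166333980}$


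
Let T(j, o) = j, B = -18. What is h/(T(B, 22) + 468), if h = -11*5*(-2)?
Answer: 11/45 ≈ 0.24444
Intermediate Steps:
h = 110 (h = -55*(-2) = 110)
h/(T(B, 22) + 468) = 110/(-18 + 468) = 110/450 = 110*(1/450) = 11/45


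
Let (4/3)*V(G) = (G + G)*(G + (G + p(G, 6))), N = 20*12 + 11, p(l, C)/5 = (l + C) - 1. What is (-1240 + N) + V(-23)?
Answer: 3703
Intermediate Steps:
p(l, C) = -5 + 5*C + 5*l (p(l, C) = 5*((l + C) - 1) = 5*((C + l) - 1) = 5*(-1 + C + l) = -5 + 5*C + 5*l)
N = 251 (N = 240 + 11 = 251)
V(G) = 3*G*(25 + 7*G)/2 (V(G) = 3*((G + G)*(G + (G + (-5 + 5*6 + 5*G))))/4 = 3*((2*G)*(G + (G + (-5 + 30 + 5*G))))/4 = 3*((2*G)*(G + (G + (25 + 5*G))))/4 = 3*((2*G)*(G + (25 + 6*G)))/4 = 3*((2*G)*(25 + 7*G))/4 = 3*(2*G*(25 + 7*G))/4 = 3*G*(25 + 7*G)/2)
(-1240 + N) + V(-23) = (-1240 + 251) + (3/2)*(-23)*(25 + 7*(-23)) = -989 + (3/2)*(-23)*(25 - 161) = -989 + (3/2)*(-23)*(-136) = -989 + 4692 = 3703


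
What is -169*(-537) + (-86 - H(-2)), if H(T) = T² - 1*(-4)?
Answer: 90659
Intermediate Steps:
H(T) = 4 + T² (H(T) = T² + 4 = 4 + T²)
-169*(-537) + (-86 - H(-2)) = -169*(-537) + (-86 - (4 + (-2)²)) = 90753 + (-86 - (4 + 4)) = 90753 + (-86 - 1*8) = 90753 + (-86 - 8) = 90753 - 94 = 90659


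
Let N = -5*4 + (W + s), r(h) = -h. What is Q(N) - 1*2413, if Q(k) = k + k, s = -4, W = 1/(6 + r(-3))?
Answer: -22147/9 ≈ -2460.8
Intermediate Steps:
W = 1/9 (W = 1/(6 - 1*(-3)) = 1/(6 + 3) = 1/9 ≈ 0.11111)
N = -215/9 (N = -5*4 + (1/9 - 4) = -20 - 35/9 = -215/9 ≈ -23.889)
Q(k) = 2*k
Q(N) - 1*2413 = 2*(-215/9) - 1*2413 = -430/9 - 2413 = -22147/9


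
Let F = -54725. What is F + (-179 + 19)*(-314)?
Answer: -4485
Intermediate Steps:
F + (-179 + 19)*(-314) = -54725 + (-179 + 19)*(-314) = -54725 - 160*(-314) = -54725 + 50240 = -4485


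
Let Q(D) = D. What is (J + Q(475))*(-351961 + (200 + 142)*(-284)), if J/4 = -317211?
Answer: 569610565841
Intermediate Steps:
J = -1268844 (J = 4*(-317211) = -1268844)
(J + Q(475))*(-351961 + (200 + 142)*(-284)) = (-1268844 + 475)*(-351961 + (200 + 142)*(-284)) = -1268369*(-351961 + 342*(-284)) = -1268369*(-351961 - 97128) = -1268369*(-449089) = 569610565841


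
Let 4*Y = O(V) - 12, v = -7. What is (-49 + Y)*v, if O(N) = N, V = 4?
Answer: 357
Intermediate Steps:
Y = -2 (Y = (4 - 12)/4 = (¼)*(-8) = -2)
(-49 + Y)*v = (-49 - 2)*(-7) = -51*(-7) = 357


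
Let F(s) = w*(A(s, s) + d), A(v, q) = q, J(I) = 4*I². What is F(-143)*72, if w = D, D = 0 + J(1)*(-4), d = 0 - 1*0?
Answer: 164736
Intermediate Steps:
d = 0 (d = 0 + 0 = 0)
D = -16 (D = 0 + (4*1²)*(-4) = 0 + (4*1)*(-4) = 0 + 4*(-4) = 0 - 16 = -16)
w = -16
F(s) = -16*s (F(s) = -16*(s + 0) = -16*s)
F(-143)*72 = -16*(-143)*72 = 2288*72 = 164736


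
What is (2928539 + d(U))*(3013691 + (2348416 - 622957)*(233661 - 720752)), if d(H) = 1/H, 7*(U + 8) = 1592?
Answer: -1890276889638541348529/768 ≈ -2.4613e+18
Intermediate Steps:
U = 1536/7 (U = -8 + (⅐)*1592 = -8 + 1592/7 = 1536/7 ≈ 219.43)
(2928539 + d(U))*(3013691 + (2348416 - 622957)*(233661 - 720752)) = (2928539 + 1/(1536/7))*(3013691 + (2348416 - 622957)*(233661 - 720752)) = (2928539 + 7/1536)*(3013691 + 1725459*(-487091)) = 4498235911*(3013691 - 840455549769)/1536 = (4498235911/1536)*(-840452536078) = -1890276889638541348529/768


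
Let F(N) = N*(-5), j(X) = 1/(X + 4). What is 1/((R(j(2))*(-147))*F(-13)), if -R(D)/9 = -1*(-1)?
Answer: 1/85995 ≈ 1.1629e-5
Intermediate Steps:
j(X) = 1/(4 + X)
R(D) = -9 (R(D) = -(-9)*(-1) = -9*1 = -9)
F(N) = -5*N
1/((R(j(2))*(-147))*F(-13)) = 1/((-9*(-147))*(-5*(-13))) = 1/(1323*65) = 1/85995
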